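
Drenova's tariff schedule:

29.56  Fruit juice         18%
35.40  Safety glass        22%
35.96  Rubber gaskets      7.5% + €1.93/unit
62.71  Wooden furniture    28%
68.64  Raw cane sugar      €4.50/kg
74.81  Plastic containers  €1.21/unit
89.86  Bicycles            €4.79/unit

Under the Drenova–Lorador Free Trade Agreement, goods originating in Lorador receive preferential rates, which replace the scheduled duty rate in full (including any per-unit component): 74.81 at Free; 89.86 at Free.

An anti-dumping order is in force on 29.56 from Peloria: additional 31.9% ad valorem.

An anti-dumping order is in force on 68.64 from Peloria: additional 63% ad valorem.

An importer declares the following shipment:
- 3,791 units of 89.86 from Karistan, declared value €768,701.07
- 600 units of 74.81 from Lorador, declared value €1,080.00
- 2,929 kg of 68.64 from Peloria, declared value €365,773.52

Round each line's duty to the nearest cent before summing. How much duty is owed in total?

Line 1 (89.86, Karistan, 3,791 units, €768,701.07):
Base rate for 89.86 is €4.79/unit.
89.86 has an FTA preferential rate, but origin Karistan is not Lorador; base rate stands.
Duty = 3,791 × €4.79 = €18,158.89.
Line 2 (74.81, Lorador, 600 units, €1,080.00):
Base rate for 74.81 is €1.21/unit.
Origin Lorador qualifies under the Drenova–Lorador agreement and 74.81 is covered: preferential rate Free applies instead.
Duty = €1,080.00 × 0% = €0.00.
Line 3 (68.64, Peloria, 2,929 kg, €365,773.52):
Base rate for 68.64 is €4.50/kg.
Additional duty on 68.64 from Peloria: +63% ad valorem. Applied ad valorem rate = 63%.
Duty = €365,773.52 × 63% + 2,929 × €4.50 = €243,617.82.
Total = €18,158.89 + €0.00 + €243,617.82 = €261,776.71.

€261,776.71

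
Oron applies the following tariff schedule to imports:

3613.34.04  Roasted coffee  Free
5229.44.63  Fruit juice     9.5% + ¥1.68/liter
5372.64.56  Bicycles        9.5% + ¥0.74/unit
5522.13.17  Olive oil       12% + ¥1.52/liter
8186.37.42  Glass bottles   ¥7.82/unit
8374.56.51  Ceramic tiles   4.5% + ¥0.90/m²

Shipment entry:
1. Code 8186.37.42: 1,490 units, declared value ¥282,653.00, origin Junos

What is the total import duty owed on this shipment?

Line 1 (8186.37.42, Junos, 1,490 units, ¥282,653.00):
Base rate for 8186.37.42 is ¥7.82/unit.
Duty = 1,490 × ¥7.82 = ¥11,651.80.

¥11,651.80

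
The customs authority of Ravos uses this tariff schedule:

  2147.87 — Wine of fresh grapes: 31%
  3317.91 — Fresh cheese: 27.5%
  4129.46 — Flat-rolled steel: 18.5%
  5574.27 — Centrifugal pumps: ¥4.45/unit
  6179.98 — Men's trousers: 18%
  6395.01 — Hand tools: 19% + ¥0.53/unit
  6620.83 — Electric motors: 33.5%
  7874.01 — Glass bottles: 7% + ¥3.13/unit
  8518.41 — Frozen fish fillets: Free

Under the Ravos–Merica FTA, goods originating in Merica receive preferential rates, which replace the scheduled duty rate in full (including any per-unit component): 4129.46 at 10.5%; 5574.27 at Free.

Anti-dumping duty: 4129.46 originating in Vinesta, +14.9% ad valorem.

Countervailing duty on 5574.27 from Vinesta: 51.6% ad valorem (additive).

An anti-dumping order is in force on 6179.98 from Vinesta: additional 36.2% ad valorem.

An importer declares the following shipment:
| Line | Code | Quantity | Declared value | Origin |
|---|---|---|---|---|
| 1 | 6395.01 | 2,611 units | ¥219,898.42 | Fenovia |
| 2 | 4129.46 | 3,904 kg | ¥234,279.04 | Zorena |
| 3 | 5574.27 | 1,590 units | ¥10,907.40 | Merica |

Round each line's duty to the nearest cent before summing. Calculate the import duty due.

¥86,506.15

Line 1 (6395.01, Fenovia, 2,611 units, ¥219,898.42):
Base rate for 6395.01 is 19% + ¥0.53/unit.
Duty = ¥219,898.42 × 19% + 2,611 × ¥0.53 = ¥43,164.53.
Line 2 (4129.46, Zorena, 3,904 kg, ¥234,279.04):
Base rate for 4129.46 is 18.5%.
4129.46 has an FTA preferential rate, but origin Zorena is not Merica; base rate stands.
The additional-duty order on 4129.46 targets Vinesta, not Zorena; it does not apply.
Duty = ¥234,279.04 × 18.5% = ¥43,341.62.
Line 3 (5574.27, Merica, 1,590 units, ¥10,907.40):
Base rate for 5574.27 is ¥4.45/unit.
Origin Merica qualifies under the Ravos–Merica agreement and 5574.27 is covered: preferential rate Free applies instead.
The additional-duty order on 5574.27 targets Vinesta, not Merica; it does not apply.
Duty = ¥10,907.40 × 0% = ¥0.00.
Total = ¥43,164.53 + ¥43,341.62 + ¥0.00 = ¥86,506.15.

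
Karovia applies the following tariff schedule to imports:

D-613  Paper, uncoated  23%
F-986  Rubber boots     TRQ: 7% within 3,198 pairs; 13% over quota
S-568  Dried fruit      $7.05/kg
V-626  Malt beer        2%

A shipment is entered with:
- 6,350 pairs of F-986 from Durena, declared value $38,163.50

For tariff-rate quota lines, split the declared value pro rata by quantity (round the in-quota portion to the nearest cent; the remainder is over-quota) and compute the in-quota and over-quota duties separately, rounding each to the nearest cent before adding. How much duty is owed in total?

Line 1 (F-986, Durena, 6,350 pairs, $38,163.50):
Code F-986 is under a tariff-rate quota (threshold 3,198 pairs). In-quota: 3,198 pairs at 7%; over-quota: 3,152 pairs at 13%.
Pro-rata value split: in-quota = $38,163.50 × 3,198/6,350 = $19,219.98; over-quota = $38,163.50 − $19,219.98 = $18,943.52.
In-quota duty = $19,219.98 × 7% = $1,345.40. Over-quota duty = $18,943.52 × 13% = $2,462.66.
Line duty = $1,345.40 + $2,462.66 = $3,808.06.

$3,808.06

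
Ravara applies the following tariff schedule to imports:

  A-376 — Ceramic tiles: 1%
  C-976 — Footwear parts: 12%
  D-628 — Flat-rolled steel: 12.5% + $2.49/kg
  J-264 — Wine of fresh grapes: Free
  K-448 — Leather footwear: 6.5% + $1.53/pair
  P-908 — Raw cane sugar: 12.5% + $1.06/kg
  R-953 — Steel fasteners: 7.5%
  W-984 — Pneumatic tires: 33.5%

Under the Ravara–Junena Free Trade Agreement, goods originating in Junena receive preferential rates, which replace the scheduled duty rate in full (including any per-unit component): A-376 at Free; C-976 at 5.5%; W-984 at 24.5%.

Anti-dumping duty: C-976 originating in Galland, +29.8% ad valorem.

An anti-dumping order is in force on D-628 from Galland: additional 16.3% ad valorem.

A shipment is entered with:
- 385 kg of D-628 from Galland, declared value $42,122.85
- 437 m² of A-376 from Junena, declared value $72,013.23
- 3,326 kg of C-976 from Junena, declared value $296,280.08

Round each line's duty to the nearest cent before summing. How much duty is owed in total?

Line 1 (D-628, Galland, 385 kg, $42,122.85):
Base rate for D-628 is 12.5% + $2.49/kg.
Additional duty on D-628 from Galland: +16.3%. Applied ad valorem rate: 12.5% + 16.3% = 28.8%.
Duty = $42,122.85 × 28.8% + 385 × $2.49 = $13,090.03.
Line 2 (A-376, Junena, 437 m², $72,013.23):
Base rate for A-376 is 1%.
Origin Junena qualifies under the Ravara–Junena agreement and A-376 is covered: preferential rate Free applies instead.
Duty = $72,013.23 × 0% = $0.00.
Line 3 (C-976, Junena, 3,326 kg, $296,280.08):
Base rate for C-976 is 12%.
Origin Junena qualifies under the Ravara–Junena agreement and C-976 is covered: preferential rate 5.5% applies instead.
The additional-duty order on C-976 targets Galland, not Junena; it does not apply.
Duty = $296,280.08 × 5.5% = $16,295.40.
Total = $13,090.03 + $0.00 + $16,295.40 = $29,385.43.

$29,385.43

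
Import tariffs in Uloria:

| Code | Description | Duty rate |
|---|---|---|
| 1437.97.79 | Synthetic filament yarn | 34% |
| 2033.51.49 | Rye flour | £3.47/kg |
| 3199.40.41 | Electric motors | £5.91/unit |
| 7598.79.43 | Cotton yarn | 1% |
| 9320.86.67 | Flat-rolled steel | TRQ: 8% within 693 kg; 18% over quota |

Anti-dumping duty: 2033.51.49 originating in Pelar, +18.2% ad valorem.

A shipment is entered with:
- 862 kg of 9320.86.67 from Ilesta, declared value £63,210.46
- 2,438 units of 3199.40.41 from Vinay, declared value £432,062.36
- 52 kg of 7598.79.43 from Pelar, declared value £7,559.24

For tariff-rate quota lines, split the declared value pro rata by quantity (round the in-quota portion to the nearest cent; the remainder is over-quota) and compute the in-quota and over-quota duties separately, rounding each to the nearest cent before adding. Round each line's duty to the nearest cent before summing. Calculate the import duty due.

£20,780.29

Line 1 (9320.86.67, Ilesta, 862 kg, £63,210.46):
Code 9320.86.67 is under a tariff-rate quota (threshold 693 kg). In-quota: 693 kg at 8%; over-quota: 169 kg at 18%.
Pro-rata value split: in-quota = £63,210.46 × 693/862 = £50,817.69; over-quota = £63,210.46 − £50,817.69 = £12,392.77.
In-quota duty = £50,817.69 × 8% = £4,065.42. Over-quota duty = £12,392.77 × 18% = £2,230.70.
Line duty = £4,065.42 + £2,230.70 = £6,296.12.
Line 2 (3199.40.41, Vinay, 2,438 units, £432,062.36):
Base rate for 3199.40.41 is £5.91/unit.
Duty = 2,438 × £5.91 = £14,408.58.
Line 3 (7598.79.43, Pelar, 52 kg, £7,559.24):
Base rate for 7598.79.43 is 1%.
Duty = £7,559.24 × 1% = £75.59.
Total = £6,296.12 + £14,408.58 + £75.59 = £20,780.29.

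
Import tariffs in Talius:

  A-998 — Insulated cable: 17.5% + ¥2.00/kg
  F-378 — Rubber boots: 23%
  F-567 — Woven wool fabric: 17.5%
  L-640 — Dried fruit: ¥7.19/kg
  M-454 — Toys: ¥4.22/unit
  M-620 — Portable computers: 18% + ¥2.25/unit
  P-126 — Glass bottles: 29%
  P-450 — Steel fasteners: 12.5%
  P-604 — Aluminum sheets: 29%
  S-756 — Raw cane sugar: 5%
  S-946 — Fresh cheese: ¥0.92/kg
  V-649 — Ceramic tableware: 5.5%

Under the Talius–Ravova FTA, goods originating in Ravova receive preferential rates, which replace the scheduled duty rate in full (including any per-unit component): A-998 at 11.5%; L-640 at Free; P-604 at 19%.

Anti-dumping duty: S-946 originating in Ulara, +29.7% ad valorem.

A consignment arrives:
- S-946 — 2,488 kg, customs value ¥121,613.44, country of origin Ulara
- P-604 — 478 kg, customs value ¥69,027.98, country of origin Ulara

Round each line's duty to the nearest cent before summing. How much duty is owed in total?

¥58,426.26

Line 1 (S-946, Ulara, 2,488 kg, ¥121,613.44):
Base rate for S-946 is ¥0.92/kg.
Additional duty on S-946 from Ulara: +29.7% ad valorem. Applied ad valorem rate = 29.7%.
Duty = ¥121,613.44 × 29.7% + 2,488 × ¥0.92 = ¥38,408.15.
Line 2 (P-604, Ulara, 478 kg, ¥69,027.98):
Base rate for P-604 is 29%.
P-604 has an FTA preferential rate, but origin Ulara is not Ravova; base rate stands.
Duty = ¥69,027.98 × 29% = ¥20,018.11.
Total = ¥38,408.15 + ¥20,018.11 = ¥58,426.26.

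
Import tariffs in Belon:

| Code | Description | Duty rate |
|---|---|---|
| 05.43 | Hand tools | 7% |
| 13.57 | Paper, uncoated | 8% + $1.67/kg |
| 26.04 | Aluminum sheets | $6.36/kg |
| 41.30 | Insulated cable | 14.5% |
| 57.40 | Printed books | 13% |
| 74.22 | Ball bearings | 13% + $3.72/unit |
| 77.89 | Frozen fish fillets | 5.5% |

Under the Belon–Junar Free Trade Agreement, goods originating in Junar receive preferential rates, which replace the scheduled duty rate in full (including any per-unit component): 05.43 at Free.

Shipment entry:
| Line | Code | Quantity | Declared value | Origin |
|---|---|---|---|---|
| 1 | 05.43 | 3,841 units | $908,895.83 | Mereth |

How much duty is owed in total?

Line 1 (05.43, Mereth, 3,841 units, $908,895.83):
Base rate for 05.43 is 7%.
05.43 has an FTA preferential rate, but origin Mereth is not Junar; base rate stands.
Duty = $908,895.83 × 7% = $63,622.71.

$63,622.71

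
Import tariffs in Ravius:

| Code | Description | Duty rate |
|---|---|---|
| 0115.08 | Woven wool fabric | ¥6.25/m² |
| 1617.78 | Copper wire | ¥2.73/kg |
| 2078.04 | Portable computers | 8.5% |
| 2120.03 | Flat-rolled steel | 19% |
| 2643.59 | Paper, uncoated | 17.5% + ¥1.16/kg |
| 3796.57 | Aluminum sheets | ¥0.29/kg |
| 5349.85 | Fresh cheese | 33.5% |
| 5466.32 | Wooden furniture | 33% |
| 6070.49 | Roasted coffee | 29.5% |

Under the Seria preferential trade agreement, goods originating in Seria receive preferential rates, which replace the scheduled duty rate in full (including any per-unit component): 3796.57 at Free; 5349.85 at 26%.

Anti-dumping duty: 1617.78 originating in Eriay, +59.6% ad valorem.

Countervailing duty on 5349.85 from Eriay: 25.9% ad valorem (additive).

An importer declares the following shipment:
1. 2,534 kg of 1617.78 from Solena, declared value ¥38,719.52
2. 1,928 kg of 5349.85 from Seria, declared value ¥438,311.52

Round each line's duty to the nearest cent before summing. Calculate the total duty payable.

Line 1 (1617.78, Solena, 2,534 kg, ¥38,719.52):
Base rate for 1617.78 is ¥2.73/kg.
The additional-duty order on 1617.78 targets Eriay, not Solena; it does not apply.
Duty = 2,534 × ¥2.73 = ¥6,917.82.
Line 2 (5349.85, Seria, 1,928 kg, ¥438,311.52):
Base rate for 5349.85 is 33.5%.
Origin Seria qualifies under the Ravius–Seria agreement and 5349.85 is covered: preferential rate 26% applies instead.
The additional-duty order on 5349.85 targets Eriay, not Seria; it does not apply.
Duty = ¥438,311.52 × 26% = ¥113,961.00.
Total = ¥6,917.82 + ¥113,961.00 = ¥120,878.82.

¥120,878.82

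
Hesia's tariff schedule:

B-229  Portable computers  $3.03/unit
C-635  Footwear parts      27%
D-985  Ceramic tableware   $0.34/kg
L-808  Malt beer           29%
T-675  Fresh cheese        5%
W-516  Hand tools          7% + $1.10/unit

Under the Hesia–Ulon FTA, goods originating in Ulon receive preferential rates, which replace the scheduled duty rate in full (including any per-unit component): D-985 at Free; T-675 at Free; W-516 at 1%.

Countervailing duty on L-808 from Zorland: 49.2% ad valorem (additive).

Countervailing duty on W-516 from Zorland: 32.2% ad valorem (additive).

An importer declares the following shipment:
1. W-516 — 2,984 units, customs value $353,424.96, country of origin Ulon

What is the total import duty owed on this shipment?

Line 1 (W-516, Ulon, 2,984 units, $353,424.96):
Base rate for W-516 is 7% + $1.10/unit.
Origin Ulon qualifies under the Hesia–Ulon agreement and W-516 is covered: preferential rate 1% applies instead.
The additional-duty order on W-516 targets Zorland, not Ulon; it does not apply.
Duty = $353,424.96 × 1% = $3,534.25.

$3,534.25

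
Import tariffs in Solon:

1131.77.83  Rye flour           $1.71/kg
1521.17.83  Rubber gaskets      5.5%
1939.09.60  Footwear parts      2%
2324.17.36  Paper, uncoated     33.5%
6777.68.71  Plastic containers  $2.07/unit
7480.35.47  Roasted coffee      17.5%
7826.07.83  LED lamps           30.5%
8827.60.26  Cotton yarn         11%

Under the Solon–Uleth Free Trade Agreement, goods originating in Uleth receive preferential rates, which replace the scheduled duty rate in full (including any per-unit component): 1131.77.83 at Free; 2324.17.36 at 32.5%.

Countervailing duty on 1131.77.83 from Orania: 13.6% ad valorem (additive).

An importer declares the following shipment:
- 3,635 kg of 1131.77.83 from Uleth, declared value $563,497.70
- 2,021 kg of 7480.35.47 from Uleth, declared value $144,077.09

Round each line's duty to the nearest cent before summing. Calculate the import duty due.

Line 1 (1131.77.83, Uleth, 3,635 kg, $563,497.70):
Base rate for 1131.77.83 is $1.71/kg.
Origin Uleth qualifies under the Solon–Uleth agreement and 1131.77.83 is covered: preferential rate Free applies instead.
The additional-duty order on 1131.77.83 targets Orania, not Uleth; it does not apply.
Duty = $563,497.70 × 0% = $0.00.
Line 2 (7480.35.47, Uleth, 2,021 kg, $144,077.09):
Base rate for 7480.35.47 is 17.5%.
Origin Uleth is the FTA partner but 7480.35.47 is not on the preference list; base rate stands.
Duty = $144,077.09 × 17.5% = $25,213.49.
Total = $0.00 + $25,213.49 = $25,213.49.

$25,213.49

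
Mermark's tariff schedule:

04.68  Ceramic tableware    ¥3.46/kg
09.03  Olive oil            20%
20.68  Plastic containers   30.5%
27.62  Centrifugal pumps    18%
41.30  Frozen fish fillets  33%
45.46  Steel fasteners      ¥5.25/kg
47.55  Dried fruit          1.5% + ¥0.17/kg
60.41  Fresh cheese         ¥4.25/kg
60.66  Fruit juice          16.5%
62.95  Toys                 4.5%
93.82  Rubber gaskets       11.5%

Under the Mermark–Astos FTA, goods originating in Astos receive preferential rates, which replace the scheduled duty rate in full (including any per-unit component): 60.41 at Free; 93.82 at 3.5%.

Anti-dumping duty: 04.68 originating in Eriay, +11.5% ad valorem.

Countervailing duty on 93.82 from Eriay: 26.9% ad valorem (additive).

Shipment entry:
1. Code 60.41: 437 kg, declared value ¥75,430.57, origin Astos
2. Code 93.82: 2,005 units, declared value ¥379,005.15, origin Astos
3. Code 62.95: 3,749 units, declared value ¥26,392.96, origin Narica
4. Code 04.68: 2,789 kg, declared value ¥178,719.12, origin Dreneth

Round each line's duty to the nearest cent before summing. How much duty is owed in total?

Line 1 (60.41, Astos, 437 kg, ¥75,430.57):
Base rate for 60.41 is ¥4.25/kg.
Origin Astos qualifies under the Mermark–Astos agreement and 60.41 is covered: preferential rate Free applies instead.
Duty = ¥75,430.57 × 0% = ¥0.00.
Line 2 (93.82, Astos, 2,005 units, ¥379,005.15):
Base rate for 93.82 is 11.5%.
Origin Astos qualifies under the Mermark–Astos agreement and 93.82 is covered: preferential rate 3.5% applies instead.
The additional-duty order on 93.82 targets Eriay, not Astos; it does not apply.
Duty = ¥379,005.15 × 3.5% = ¥13,265.18.
Line 3 (62.95, Narica, 3,749 units, ¥26,392.96):
Base rate for 62.95 is 4.5%.
Duty = ¥26,392.96 × 4.5% = ¥1,187.68.
Line 4 (04.68, Dreneth, 2,789 kg, ¥178,719.12):
Base rate for 04.68 is ¥3.46/kg.
The additional-duty order on 04.68 targets Eriay, not Dreneth; it does not apply.
Duty = 2,789 × ¥3.46 = ¥9,649.94.
Total = ¥0.00 + ¥13,265.18 + ¥1,187.68 + ¥9,649.94 = ¥24,102.80.

¥24,102.80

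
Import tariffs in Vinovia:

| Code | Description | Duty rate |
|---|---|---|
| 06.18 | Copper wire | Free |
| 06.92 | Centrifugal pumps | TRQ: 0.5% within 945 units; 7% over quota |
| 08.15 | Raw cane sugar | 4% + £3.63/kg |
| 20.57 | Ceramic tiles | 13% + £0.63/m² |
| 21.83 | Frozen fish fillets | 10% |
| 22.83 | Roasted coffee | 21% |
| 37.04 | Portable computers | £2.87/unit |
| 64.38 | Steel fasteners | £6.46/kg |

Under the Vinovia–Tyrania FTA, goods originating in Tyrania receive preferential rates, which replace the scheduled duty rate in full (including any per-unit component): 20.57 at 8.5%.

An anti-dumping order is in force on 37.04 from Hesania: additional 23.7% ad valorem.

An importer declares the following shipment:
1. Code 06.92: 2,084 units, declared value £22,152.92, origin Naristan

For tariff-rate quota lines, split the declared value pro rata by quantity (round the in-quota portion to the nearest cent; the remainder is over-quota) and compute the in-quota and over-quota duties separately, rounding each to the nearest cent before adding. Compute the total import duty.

£897.76

Line 1 (06.92, Naristan, 2,084 units, £22,152.92):
Code 06.92 is under a tariff-rate quota (threshold 945 units). In-quota: 945 units at 0.5%; over-quota: 1,139 units at 7%.
Pro-rata value split: in-quota = £22,152.92 × 945/2,084 = £10,045.35; over-quota = £22,152.92 − £10,045.35 = £12,107.57.
In-quota duty = £10,045.35 × 0.5% = £50.23. Over-quota duty = £12,107.57 × 7% = £847.53.
Line duty = £50.23 + £847.53 = £897.76.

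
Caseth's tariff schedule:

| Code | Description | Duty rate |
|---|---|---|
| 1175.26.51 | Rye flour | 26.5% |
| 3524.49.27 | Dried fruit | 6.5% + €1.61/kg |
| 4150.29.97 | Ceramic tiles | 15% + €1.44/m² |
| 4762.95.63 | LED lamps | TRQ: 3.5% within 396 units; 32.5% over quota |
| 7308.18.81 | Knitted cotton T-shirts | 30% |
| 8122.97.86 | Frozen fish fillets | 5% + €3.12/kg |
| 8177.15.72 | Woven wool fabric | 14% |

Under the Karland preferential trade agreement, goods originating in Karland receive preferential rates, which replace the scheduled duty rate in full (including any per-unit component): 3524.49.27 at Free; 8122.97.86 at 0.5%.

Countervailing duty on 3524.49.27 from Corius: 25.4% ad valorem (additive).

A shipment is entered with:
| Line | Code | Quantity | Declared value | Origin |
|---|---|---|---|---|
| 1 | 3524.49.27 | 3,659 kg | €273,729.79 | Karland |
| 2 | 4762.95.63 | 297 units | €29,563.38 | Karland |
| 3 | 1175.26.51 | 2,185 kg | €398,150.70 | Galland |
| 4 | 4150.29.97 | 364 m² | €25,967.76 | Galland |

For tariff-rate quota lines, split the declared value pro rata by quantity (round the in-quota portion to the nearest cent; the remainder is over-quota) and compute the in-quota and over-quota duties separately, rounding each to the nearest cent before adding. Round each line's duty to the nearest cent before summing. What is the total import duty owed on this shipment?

€110,963.98

Line 1 (3524.49.27, Karland, 3,659 kg, €273,729.79):
Base rate for 3524.49.27 is 6.5% + €1.61/kg.
Origin Karland qualifies under the Caseth–Karland agreement and 3524.49.27 is covered: preferential rate Free applies instead.
The additional-duty order on 3524.49.27 targets Corius, not Karland; it does not apply.
Duty = €273,729.79 × 0% = €0.00.
Line 2 (4762.95.63, Karland, 297 units, €29,563.38):
Code 4762.95.63 is under a tariff-rate quota (threshold 396 units). Quantity 297 units is within the quota, so the in-quota rate 3.5% applies to the full value.
Duty = €29,563.38 × 3.5% = €1,034.72.
Line 3 (1175.26.51, Galland, 2,185 kg, €398,150.70):
Base rate for 1175.26.51 is 26.5%.
Duty = €398,150.70 × 26.5% = €105,509.94.
Line 4 (4150.29.97, Galland, 364 m², €25,967.76):
Base rate for 4150.29.97 is 15% + €1.44/m².
Duty = €25,967.76 × 15% + 364 × €1.44 = €4,419.32.
Total = €0.00 + €1,034.72 + €105,509.94 + €4,419.32 = €110,963.98.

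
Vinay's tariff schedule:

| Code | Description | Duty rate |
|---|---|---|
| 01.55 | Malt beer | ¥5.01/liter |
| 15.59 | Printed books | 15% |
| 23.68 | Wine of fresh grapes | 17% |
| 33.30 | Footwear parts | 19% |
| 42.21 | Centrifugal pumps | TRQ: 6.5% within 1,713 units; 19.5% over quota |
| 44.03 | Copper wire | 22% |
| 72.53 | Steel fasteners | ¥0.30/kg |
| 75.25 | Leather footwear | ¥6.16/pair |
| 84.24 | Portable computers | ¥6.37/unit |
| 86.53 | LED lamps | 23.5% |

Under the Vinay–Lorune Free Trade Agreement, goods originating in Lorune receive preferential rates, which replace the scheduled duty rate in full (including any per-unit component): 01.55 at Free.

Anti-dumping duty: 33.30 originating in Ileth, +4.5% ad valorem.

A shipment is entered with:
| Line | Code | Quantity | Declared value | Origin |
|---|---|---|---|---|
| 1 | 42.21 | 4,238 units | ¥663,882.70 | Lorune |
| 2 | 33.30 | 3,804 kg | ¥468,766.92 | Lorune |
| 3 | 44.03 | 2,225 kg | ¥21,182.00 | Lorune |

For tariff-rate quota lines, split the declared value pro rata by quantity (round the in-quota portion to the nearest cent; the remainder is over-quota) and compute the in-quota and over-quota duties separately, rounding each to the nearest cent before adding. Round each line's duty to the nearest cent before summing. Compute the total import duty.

Line 1 (42.21, Lorune, 4,238 units, ¥663,882.70):
Code 42.21 is under a tariff-rate quota (threshold 1,713 units). In-quota: 1,713 units at 6.5%; over-quota: 2,525 units at 19.5%.
Pro-rata value split: in-quota = ¥663,882.70 × 1,713/4,238 = ¥268,341.45; over-quota = ¥663,882.70 − ¥268,341.45 = ¥395,541.25.
In-quota duty = ¥268,341.45 × 6.5% = ¥17,442.19. Over-quota duty = ¥395,541.25 × 19.5% = ¥77,130.54.
Line duty = ¥17,442.19 + ¥77,130.54 = ¥94,572.73.
Line 2 (33.30, Lorune, 3,804 kg, ¥468,766.92):
Base rate for 33.30 is 19%.
Origin Lorune is the FTA partner but 33.30 is not on the preference list; base rate stands.
The additional-duty order on 33.30 targets Ileth, not Lorune; it does not apply.
Duty = ¥468,766.92 × 19% = ¥89,065.71.
Line 3 (44.03, Lorune, 2,225 kg, ¥21,182.00):
Base rate for 44.03 is 22%.
Origin Lorune is the FTA partner but 44.03 is not on the preference list; base rate stands.
Duty = ¥21,182.00 × 22% = ¥4,660.04.
Total = ¥94,572.73 + ¥89,065.71 + ¥4,660.04 = ¥188,298.48.

¥188,298.48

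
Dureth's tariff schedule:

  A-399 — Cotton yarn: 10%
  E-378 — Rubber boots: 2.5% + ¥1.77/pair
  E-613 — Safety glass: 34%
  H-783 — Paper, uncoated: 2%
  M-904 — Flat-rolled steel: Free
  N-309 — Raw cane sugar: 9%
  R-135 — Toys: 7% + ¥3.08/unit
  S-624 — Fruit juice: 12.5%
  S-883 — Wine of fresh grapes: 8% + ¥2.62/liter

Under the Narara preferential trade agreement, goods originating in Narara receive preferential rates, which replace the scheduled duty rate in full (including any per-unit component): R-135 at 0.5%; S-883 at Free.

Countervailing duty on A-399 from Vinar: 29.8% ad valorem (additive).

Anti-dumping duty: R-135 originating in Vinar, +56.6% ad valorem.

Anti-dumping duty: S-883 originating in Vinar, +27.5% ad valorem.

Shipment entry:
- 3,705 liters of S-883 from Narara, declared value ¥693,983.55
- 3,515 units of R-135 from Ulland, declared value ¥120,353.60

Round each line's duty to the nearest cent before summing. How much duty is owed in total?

¥19,250.95

Line 1 (S-883, Narara, 3,705 liters, ¥693,983.55):
Base rate for S-883 is 8% + ¥2.62/liter.
Origin Narara qualifies under the Dureth–Narara agreement and S-883 is covered: preferential rate Free applies instead.
The additional-duty order on S-883 targets Vinar, not Narara; it does not apply.
Duty = ¥693,983.55 × 0% = ¥0.00.
Line 2 (R-135, Ulland, 3,515 units, ¥120,353.60):
Base rate for R-135 is 7% + ¥3.08/unit.
R-135 has an FTA preferential rate, but origin Ulland is not Narara; base rate stands.
The additional-duty order on R-135 targets Vinar, not Ulland; it does not apply.
Duty = ¥120,353.60 × 7% + 3,515 × ¥3.08 = ¥19,250.95.
Total = ¥0.00 + ¥19,250.95 = ¥19,250.95.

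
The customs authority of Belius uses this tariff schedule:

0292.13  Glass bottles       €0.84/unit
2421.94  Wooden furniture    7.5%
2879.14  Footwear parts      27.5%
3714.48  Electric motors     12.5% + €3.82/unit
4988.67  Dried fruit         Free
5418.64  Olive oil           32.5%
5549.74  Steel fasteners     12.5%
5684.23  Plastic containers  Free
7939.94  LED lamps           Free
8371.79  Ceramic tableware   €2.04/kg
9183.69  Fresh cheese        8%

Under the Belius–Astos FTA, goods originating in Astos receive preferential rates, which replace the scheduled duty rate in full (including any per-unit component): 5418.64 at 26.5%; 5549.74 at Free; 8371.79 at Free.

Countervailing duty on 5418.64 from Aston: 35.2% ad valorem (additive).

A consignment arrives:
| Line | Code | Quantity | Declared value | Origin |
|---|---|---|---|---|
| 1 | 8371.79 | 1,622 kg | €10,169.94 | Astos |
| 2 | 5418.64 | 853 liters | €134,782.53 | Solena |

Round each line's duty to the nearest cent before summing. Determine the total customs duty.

€43,804.32

Line 1 (8371.79, Astos, 1,622 kg, €10,169.94):
Base rate for 8371.79 is €2.04/kg.
Origin Astos qualifies under the Belius–Astos agreement and 8371.79 is covered: preferential rate Free applies instead.
Duty = €10,169.94 × 0% = €0.00.
Line 2 (5418.64, Solena, 853 liters, €134,782.53):
Base rate for 5418.64 is 32.5%.
5418.64 has an FTA preferential rate, but origin Solena is not Astos; base rate stands.
The additional-duty order on 5418.64 targets Aston, not Solena; it does not apply.
Duty = €134,782.53 × 32.5% = €43,804.32.
Total = €0.00 + €43,804.32 = €43,804.32.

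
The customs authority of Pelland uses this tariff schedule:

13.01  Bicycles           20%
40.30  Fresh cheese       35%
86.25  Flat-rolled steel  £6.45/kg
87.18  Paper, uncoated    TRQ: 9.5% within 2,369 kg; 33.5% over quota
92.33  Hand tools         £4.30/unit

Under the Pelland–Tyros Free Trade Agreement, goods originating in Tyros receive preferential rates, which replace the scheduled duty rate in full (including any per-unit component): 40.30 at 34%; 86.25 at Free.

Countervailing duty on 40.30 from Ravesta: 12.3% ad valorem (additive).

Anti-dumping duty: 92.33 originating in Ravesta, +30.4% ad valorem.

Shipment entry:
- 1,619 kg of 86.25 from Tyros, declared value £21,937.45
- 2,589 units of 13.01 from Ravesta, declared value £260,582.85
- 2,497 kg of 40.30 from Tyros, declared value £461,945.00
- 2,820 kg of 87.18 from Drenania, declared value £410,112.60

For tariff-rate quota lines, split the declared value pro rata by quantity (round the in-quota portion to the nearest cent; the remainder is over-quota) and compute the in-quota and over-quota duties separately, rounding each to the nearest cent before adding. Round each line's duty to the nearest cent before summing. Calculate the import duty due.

£263,879.91

Line 1 (86.25, Tyros, 1,619 kg, £21,937.45):
Base rate for 86.25 is £6.45/kg.
Origin Tyros qualifies under the Pelland–Tyros agreement and 86.25 is covered: preferential rate Free applies instead.
Duty = £21,937.45 × 0% = £0.00.
Line 2 (13.01, Ravesta, 2,589 units, £260,582.85):
Base rate for 13.01 is 20%.
Duty = £260,582.85 × 20% = £52,116.57.
Line 3 (40.30, Tyros, 2,497 kg, £461,945.00):
Base rate for 40.30 is 35%.
Origin Tyros qualifies under the Pelland–Tyros agreement and 40.30 is covered: preferential rate 34% applies instead.
The additional-duty order on 40.30 targets Ravesta, not Tyros; it does not apply.
Duty = £461,945.00 × 34% = £157,061.30.
Line 4 (87.18, Drenania, 2,820 kg, £410,112.60):
Code 87.18 is under a tariff-rate quota (threshold 2,369 kg). In-quota: 2,369 kg at 9.5%; over-quota: 451 kg at 33.5%.
Pro-rata value split: in-quota = £410,112.60 × 2,369/2,820 = £344,523.67; over-quota = £410,112.60 − £344,523.67 = £65,588.93.
In-quota duty = £344,523.67 × 9.5% = £32,729.75. Over-quota duty = £65,588.93 × 33.5% = £21,972.29.
Line duty = £32,729.75 + £21,972.29 = £54,702.04.
Total = £0.00 + £52,116.57 + £157,061.30 + £54,702.04 = £263,879.91.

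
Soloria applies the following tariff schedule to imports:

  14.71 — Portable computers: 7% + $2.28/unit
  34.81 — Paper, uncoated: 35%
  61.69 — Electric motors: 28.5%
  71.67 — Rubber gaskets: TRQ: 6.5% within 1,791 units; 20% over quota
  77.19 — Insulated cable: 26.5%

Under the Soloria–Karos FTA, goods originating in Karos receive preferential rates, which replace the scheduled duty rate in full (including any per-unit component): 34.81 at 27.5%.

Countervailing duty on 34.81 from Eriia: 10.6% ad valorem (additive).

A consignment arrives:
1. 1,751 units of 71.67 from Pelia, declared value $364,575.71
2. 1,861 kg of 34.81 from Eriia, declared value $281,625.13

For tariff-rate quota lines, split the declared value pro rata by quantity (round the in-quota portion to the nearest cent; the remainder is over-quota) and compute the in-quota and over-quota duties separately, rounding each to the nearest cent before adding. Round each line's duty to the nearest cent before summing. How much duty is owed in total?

Line 1 (71.67, Pelia, 1,751 units, $364,575.71):
Code 71.67 is under a tariff-rate quota (threshold 1,791 units). Quantity 1,751 units is within the quota, so the in-quota rate 6.5% applies to the full value.
Duty = $364,575.71 × 6.5% = $23,697.42.
Line 2 (34.81, Eriia, 1,861 kg, $281,625.13):
Base rate for 34.81 is 35%.
34.81 has an FTA preferential rate, but origin Eriia is not Karos; base rate stands.
Additional duty on 34.81 from Eriia: +10.6%. Applied ad valorem rate: 35% + 10.6% = 45.6%.
Duty = $281,625.13 × 45.6% = $128,421.06.
Total = $23,697.42 + $128,421.06 = $152,118.48.

$152,118.48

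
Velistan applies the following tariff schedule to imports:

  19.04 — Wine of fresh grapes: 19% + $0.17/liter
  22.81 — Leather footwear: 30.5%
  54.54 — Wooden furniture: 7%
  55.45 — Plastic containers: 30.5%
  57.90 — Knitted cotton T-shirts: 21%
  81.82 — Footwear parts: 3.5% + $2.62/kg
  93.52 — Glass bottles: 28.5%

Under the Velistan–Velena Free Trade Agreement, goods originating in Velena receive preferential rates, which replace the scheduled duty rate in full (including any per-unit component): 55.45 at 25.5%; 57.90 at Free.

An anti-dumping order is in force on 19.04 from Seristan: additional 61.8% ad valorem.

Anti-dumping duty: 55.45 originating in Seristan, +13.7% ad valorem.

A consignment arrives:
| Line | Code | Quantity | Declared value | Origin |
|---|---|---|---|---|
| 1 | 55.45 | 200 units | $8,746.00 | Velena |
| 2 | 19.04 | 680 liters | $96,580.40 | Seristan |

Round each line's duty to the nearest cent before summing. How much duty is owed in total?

Line 1 (55.45, Velena, 200 units, $8,746.00):
Base rate for 55.45 is 30.5%.
Origin Velena qualifies under the Velistan–Velena agreement and 55.45 is covered: preferential rate 25.5% applies instead.
The additional-duty order on 55.45 targets Seristan, not Velena; it does not apply.
Duty = $8,746.00 × 25.5% = $2,230.23.
Line 2 (19.04, Seristan, 680 liters, $96,580.40):
Base rate for 19.04 is 19% + $0.17/liter.
Additional duty on 19.04 from Seristan: +61.8%. Applied ad valorem rate: 19% + 61.8% = 80.8%.
Duty = $96,580.40 × 80.8% + 680 × $0.17 = $78,152.56.
Total = $2,230.23 + $78,152.56 = $80,382.79.

$80,382.79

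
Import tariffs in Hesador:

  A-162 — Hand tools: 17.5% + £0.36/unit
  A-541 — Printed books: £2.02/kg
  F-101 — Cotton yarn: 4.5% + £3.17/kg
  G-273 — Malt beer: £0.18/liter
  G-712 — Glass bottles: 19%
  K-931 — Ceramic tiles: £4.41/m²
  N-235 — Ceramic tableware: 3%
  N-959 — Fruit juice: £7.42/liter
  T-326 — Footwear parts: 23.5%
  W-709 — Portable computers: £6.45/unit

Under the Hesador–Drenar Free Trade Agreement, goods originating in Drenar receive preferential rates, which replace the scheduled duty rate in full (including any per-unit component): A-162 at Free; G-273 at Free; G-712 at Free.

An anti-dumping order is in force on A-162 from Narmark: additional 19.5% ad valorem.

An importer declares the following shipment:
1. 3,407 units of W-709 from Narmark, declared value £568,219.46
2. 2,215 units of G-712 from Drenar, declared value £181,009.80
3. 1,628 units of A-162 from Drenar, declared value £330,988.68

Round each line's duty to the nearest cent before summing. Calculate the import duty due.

£21,975.15

Line 1 (W-709, Narmark, 3,407 units, £568,219.46):
Base rate for W-709 is £6.45/unit.
Duty = 3,407 × £6.45 = £21,975.15.
Line 2 (G-712, Drenar, 2,215 units, £181,009.80):
Base rate for G-712 is 19%.
Origin Drenar qualifies under the Hesador–Drenar agreement and G-712 is covered: preferential rate Free applies instead.
Duty = £181,009.80 × 0% = £0.00.
Line 3 (A-162, Drenar, 1,628 units, £330,988.68):
Base rate for A-162 is 17.5% + £0.36/unit.
Origin Drenar qualifies under the Hesador–Drenar agreement and A-162 is covered: preferential rate Free applies instead.
The additional-duty order on A-162 targets Narmark, not Drenar; it does not apply.
Duty = £330,988.68 × 0% = £0.00.
Total = £21,975.15 + £0.00 + £0.00 = £21,975.15.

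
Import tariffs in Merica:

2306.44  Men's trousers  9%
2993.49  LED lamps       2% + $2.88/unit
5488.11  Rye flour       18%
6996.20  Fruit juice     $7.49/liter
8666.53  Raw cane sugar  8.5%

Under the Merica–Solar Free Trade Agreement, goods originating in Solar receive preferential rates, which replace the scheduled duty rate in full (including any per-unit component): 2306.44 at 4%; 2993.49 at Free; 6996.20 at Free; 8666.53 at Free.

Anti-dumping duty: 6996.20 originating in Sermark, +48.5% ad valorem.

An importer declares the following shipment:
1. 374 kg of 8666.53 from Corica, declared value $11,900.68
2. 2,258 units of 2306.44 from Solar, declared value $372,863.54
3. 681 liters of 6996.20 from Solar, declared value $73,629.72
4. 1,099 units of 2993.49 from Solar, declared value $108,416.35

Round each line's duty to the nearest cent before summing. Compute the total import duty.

$15,926.10

Line 1 (8666.53, Corica, 374 kg, $11,900.68):
Base rate for 8666.53 is 8.5%.
8666.53 has an FTA preferential rate, but origin Corica is not Solar; base rate stands.
Duty = $11,900.68 × 8.5% = $1,011.56.
Line 2 (2306.44, Solar, 2,258 units, $372,863.54):
Base rate for 2306.44 is 9%.
Origin Solar qualifies under the Merica–Solar agreement and 2306.44 is covered: preferential rate 4% applies instead.
Duty = $372,863.54 × 4% = $14,914.54.
Line 3 (6996.20, Solar, 681 liters, $73,629.72):
Base rate for 6996.20 is $7.49/liter.
Origin Solar qualifies under the Merica–Solar agreement and 6996.20 is covered: preferential rate Free applies instead.
The additional-duty order on 6996.20 targets Sermark, not Solar; it does not apply.
Duty = $73,629.72 × 0% = $0.00.
Line 4 (2993.49, Solar, 1,099 units, $108,416.35):
Base rate for 2993.49 is 2% + $2.88/unit.
Origin Solar qualifies under the Merica–Solar agreement and 2993.49 is covered: preferential rate Free applies instead.
Duty = $108,416.35 × 0% = $0.00.
Total = $1,011.56 + $14,914.54 + $0.00 + $0.00 = $15,926.10.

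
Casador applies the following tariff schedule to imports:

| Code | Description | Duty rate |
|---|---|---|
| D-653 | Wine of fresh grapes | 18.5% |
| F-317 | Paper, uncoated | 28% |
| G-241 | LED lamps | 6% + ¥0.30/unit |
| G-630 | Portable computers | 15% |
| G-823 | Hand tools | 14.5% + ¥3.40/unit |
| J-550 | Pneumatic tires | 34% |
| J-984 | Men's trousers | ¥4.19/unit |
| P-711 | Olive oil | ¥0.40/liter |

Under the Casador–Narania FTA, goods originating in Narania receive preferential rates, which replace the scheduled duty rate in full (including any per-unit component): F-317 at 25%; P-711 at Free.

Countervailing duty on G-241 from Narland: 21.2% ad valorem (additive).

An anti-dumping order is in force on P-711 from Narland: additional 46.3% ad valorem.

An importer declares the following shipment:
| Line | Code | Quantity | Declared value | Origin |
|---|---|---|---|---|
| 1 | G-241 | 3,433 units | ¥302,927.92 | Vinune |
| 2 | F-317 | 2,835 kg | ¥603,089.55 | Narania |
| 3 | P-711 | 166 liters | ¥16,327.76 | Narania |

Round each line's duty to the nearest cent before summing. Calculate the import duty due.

¥169,977.97

Line 1 (G-241, Vinune, 3,433 units, ¥302,927.92):
Base rate for G-241 is 6% + ¥0.30/unit.
The additional-duty order on G-241 targets Narland, not Vinune; it does not apply.
Duty = ¥302,927.92 × 6% + 3,433 × ¥0.30 = ¥19,205.58.
Line 2 (F-317, Narania, 2,835 kg, ¥603,089.55):
Base rate for F-317 is 28%.
Origin Narania qualifies under the Casador–Narania agreement and F-317 is covered: preferential rate 25% applies instead.
Duty = ¥603,089.55 × 25% = ¥150,772.39.
Line 3 (P-711, Narania, 166 liters, ¥16,327.76):
Base rate for P-711 is ¥0.40/liter.
Origin Narania qualifies under the Casador–Narania agreement and P-711 is covered: preferential rate Free applies instead.
The additional-duty order on P-711 targets Narland, not Narania; it does not apply.
Duty = ¥16,327.76 × 0% = ¥0.00.
Total = ¥19,205.58 + ¥150,772.39 + ¥0.00 = ¥169,977.97.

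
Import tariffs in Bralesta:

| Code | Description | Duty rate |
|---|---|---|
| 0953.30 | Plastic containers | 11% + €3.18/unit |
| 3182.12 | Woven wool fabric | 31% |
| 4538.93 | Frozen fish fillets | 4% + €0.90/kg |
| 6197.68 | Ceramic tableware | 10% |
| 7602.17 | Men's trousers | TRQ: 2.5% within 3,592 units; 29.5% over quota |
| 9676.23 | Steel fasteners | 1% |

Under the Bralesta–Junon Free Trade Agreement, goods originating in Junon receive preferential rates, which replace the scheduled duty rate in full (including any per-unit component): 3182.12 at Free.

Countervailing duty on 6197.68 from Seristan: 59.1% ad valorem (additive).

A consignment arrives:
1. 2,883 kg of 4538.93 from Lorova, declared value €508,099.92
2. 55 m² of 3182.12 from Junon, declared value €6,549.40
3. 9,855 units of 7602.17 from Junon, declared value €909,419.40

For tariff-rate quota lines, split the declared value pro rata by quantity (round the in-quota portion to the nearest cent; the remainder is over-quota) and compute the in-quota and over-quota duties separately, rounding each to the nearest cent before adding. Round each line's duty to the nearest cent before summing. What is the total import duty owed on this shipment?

Line 1 (4538.93, Lorova, 2,883 kg, €508,099.92):
Base rate for 4538.93 is 4% + €0.90/kg.
Duty = €508,099.92 × 4% + 2,883 × €0.90 = €22,918.70.
Line 2 (3182.12, Junon, 55 m², €6,549.40):
Base rate for 3182.12 is 31%.
Origin Junon qualifies under the Bralesta–Junon agreement and 3182.12 is covered: preferential rate Free applies instead.
Duty = €6,549.40 × 0% = €0.00.
Line 3 (7602.17, Junon, 9,855 units, €909,419.40):
Code 7602.17 is under a tariff-rate quota (threshold 3,592 units). In-quota: 3,592 units at 2.5%; over-quota: 6,263 units at 29.5%.
Pro-rata value split: in-quota = €909,419.40 × 3,592/9,855 = €331,469.76; over-quota = €909,419.40 − €331,469.76 = €577,949.64.
In-quota duty = €331,469.76 × 2.5% = €8,286.74. Over-quota duty = €577,949.64 × 29.5% = €170,495.14.
Line duty = €8,286.74 + €170,495.14 = €178,781.88.
Total = €22,918.70 + €0.00 + €178,781.88 = €201,700.58.

€201,700.58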